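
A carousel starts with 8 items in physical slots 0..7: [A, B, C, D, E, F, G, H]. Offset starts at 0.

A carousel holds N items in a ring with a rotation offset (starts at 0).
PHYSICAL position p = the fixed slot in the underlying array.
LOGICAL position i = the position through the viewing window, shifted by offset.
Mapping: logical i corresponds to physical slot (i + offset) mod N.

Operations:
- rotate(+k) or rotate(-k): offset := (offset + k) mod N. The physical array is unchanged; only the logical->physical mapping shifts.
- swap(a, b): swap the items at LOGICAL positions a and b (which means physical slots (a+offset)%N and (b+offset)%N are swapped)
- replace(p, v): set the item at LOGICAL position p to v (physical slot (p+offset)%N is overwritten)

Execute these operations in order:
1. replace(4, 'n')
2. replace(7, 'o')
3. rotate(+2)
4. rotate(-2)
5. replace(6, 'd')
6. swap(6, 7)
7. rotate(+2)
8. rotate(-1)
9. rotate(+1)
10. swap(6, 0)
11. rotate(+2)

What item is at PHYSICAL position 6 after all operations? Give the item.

After op 1 (replace(4, 'n')): offset=0, physical=[A,B,C,D,n,F,G,H], logical=[A,B,C,D,n,F,G,H]
After op 2 (replace(7, 'o')): offset=0, physical=[A,B,C,D,n,F,G,o], logical=[A,B,C,D,n,F,G,o]
After op 3 (rotate(+2)): offset=2, physical=[A,B,C,D,n,F,G,o], logical=[C,D,n,F,G,o,A,B]
After op 4 (rotate(-2)): offset=0, physical=[A,B,C,D,n,F,G,o], logical=[A,B,C,D,n,F,G,o]
After op 5 (replace(6, 'd')): offset=0, physical=[A,B,C,D,n,F,d,o], logical=[A,B,C,D,n,F,d,o]
After op 6 (swap(6, 7)): offset=0, physical=[A,B,C,D,n,F,o,d], logical=[A,B,C,D,n,F,o,d]
After op 7 (rotate(+2)): offset=2, physical=[A,B,C,D,n,F,o,d], logical=[C,D,n,F,o,d,A,B]
After op 8 (rotate(-1)): offset=1, physical=[A,B,C,D,n,F,o,d], logical=[B,C,D,n,F,o,d,A]
After op 9 (rotate(+1)): offset=2, physical=[A,B,C,D,n,F,o,d], logical=[C,D,n,F,o,d,A,B]
After op 10 (swap(6, 0)): offset=2, physical=[C,B,A,D,n,F,o,d], logical=[A,D,n,F,o,d,C,B]
After op 11 (rotate(+2)): offset=4, physical=[C,B,A,D,n,F,o,d], logical=[n,F,o,d,C,B,A,D]

Answer: o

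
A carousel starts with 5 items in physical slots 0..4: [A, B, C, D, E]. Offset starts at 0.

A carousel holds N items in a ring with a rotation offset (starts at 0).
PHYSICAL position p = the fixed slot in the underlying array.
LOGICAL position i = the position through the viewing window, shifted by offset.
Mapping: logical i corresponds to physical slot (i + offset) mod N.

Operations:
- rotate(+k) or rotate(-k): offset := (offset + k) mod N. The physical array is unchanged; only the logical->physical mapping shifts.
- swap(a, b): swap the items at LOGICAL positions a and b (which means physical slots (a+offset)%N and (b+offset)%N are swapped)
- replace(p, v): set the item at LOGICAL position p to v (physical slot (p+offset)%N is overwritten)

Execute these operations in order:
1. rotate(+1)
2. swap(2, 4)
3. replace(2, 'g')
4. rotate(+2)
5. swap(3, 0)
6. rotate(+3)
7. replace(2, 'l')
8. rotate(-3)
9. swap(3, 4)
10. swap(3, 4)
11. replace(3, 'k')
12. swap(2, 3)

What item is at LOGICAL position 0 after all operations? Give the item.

Answer: l

Derivation:
After op 1 (rotate(+1)): offset=1, physical=[A,B,C,D,E], logical=[B,C,D,E,A]
After op 2 (swap(2, 4)): offset=1, physical=[D,B,C,A,E], logical=[B,C,A,E,D]
After op 3 (replace(2, 'g')): offset=1, physical=[D,B,C,g,E], logical=[B,C,g,E,D]
After op 4 (rotate(+2)): offset=3, physical=[D,B,C,g,E], logical=[g,E,D,B,C]
After op 5 (swap(3, 0)): offset=3, physical=[D,g,C,B,E], logical=[B,E,D,g,C]
After op 6 (rotate(+3)): offset=1, physical=[D,g,C,B,E], logical=[g,C,B,E,D]
After op 7 (replace(2, 'l')): offset=1, physical=[D,g,C,l,E], logical=[g,C,l,E,D]
After op 8 (rotate(-3)): offset=3, physical=[D,g,C,l,E], logical=[l,E,D,g,C]
After op 9 (swap(3, 4)): offset=3, physical=[D,C,g,l,E], logical=[l,E,D,C,g]
After op 10 (swap(3, 4)): offset=3, physical=[D,g,C,l,E], logical=[l,E,D,g,C]
After op 11 (replace(3, 'k')): offset=3, physical=[D,k,C,l,E], logical=[l,E,D,k,C]
After op 12 (swap(2, 3)): offset=3, physical=[k,D,C,l,E], logical=[l,E,k,D,C]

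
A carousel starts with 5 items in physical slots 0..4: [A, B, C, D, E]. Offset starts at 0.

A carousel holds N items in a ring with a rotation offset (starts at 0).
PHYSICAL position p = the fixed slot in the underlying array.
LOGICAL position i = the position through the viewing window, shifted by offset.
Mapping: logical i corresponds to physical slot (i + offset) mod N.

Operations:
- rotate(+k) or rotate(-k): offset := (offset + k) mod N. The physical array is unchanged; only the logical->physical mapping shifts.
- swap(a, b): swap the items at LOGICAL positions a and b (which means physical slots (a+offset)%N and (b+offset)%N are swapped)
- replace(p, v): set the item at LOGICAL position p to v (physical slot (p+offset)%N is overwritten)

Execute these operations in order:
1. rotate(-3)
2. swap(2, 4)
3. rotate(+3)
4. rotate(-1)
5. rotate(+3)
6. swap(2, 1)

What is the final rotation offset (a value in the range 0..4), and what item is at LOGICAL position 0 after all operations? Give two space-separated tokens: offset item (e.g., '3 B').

After op 1 (rotate(-3)): offset=2, physical=[A,B,C,D,E], logical=[C,D,E,A,B]
After op 2 (swap(2, 4)): offset=2, physical=[A,E,C,D,B], logical=[C,D,B,A,E]
After op 3 (rotate(+3)): offset=0, physical=[A,E,C,D,B], logical=[A,E,C,D,B]
After op 4 (rotate(-1)): offset=4, physical=[A,E,C,D,B], logical=[B,A,E,C,D]
After op 5 (rotate(+3)): offset=2, physical=[A,E,C,D,B], logical=[C,D,B,A,E]
After op 6 (swap(2, 1)): offset=2, physical=[A,E,C,B,D], logical=[C,B,D,A,E]

Answer: 2 C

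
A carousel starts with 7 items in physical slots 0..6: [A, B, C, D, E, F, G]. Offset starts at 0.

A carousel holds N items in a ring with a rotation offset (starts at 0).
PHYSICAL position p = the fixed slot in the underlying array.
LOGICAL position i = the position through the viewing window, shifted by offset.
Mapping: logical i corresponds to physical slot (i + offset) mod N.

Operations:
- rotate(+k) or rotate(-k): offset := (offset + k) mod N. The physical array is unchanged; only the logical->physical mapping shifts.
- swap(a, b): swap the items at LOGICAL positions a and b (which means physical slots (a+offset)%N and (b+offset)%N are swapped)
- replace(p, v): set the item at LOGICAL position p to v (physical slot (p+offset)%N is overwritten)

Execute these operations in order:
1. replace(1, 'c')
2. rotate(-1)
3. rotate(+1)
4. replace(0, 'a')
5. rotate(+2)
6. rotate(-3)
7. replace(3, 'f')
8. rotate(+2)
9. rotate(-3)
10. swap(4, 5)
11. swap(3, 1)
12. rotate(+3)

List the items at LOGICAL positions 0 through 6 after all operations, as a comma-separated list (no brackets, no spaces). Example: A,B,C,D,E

After op 1 (replace(1, 'c')): offset=0, physical=[A,c,C,D,E,F,G], logical=[A,c,C,D,E,F,G]
After op 2 (rotate(-1)): offset=6, physical=[A,c,C,D,E,F,G], logical=[G,A,c,C,D,E,F]
After op 3 (rotate(+1)): offset=0, physical=[A,c,C,D,E,F,G], logical=[A,c,C,D,E,F,G]
After op 4 (replace(0, 'a')): offset=0, physical=[a,c,C,D,E,F,G], logical=[a,c,C,D,E,F,G]
After op 5 (rotate(+2)): offset=2, physical=[a,c,C,D,E,F,G], logical=[C,D,E,F,G,a,c]
After op 6 (rotate(-3)): offset=6, physical=[a,c,C,D,E,F,G], logical=[G,a,c,C,D,E,F]
After op 7 (replace(3, 'f')): offset=6, physical=[a,c,f,D,E,F,G], logical=[G,a,c,f,D,E,F]
After op 8 (rotate(+2)): offset=1, physical=[a,c,f,D,E,F,G], logical=[c,f,D,E,F,G,a]
After op 9 (rotate(-3)): offset=5, physical=[a,c,f,D,E,F,G], logical=[F,G,a,c,f,D,E]
After op 10 (swap(4, 5)): offset=5, physical=[a,c,D,f,E,F,G], logical=[F,G,a,c,D,f,E]
After op 11 (swap(3, 1)): offset=5, physical=[a,G,D,f,E,F,c], logical=[F,c,a,G,D,f,E]
After op 12 (rotate(+3)): offset=1, physical=[a,G,D,f,E,F,c], logical=[G,D,f,E,F,c,a]

Answer: G,D,f,E,F,c,a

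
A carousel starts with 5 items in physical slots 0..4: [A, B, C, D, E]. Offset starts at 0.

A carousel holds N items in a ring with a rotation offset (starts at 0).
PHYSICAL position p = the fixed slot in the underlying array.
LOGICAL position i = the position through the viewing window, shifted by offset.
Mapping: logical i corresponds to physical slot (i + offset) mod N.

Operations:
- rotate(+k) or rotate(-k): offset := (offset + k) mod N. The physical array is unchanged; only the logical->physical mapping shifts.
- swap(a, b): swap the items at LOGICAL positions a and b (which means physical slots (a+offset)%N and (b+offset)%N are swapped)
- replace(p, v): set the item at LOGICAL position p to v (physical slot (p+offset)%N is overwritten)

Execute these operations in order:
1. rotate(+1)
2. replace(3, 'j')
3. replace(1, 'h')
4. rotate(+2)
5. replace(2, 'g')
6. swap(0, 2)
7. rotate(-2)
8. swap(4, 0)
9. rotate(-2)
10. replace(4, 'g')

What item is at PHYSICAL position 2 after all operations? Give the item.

After op 1 (rotate(+1)): offset=1, physical=[A,B,C,D,E], logical=[B,C,D,E,A]
After op 2 (replace(3, 'j')): offset=1, physical=[A,B,C,D,j], logical=[B,C,D,j,A]
After op 3 (replace(1, 'h')): offset=1, physical=[A,B,h,D,j], logical=[B,h,D,j,A]
After op 4 (rotate(+2)): offset=3, physical=[A,B,h,D,j], logical=[D,j,A,B,h]
After op 5 (replace(2, 'g')): offset=3, physical=[g,B,h,D,j], logical=[D,j,g,B,h]
After op 6 (swap(0, 2)): offset=3, physical=[D,B,h,g,j], logical=[g,j,D,B,h]
After op 7 (rotate(-2)): offset=1, physical=[D,B,h,g,j], logical=[B,h,g,j,D]
After op 8 (swap(4, 0)): offset=1, physical=[B,D,h,g,j], logical=[D,h,g,j,B]
After op 9 (rotate(-2)): offset=4, physical=[B,D,h,g,j], logical=[j,B,D,h,g]
After op 10 (replace(4, 'g')): offset=4, physical=[B,D,h,g,j], logical=[j,B,D,h,g]

Answer: h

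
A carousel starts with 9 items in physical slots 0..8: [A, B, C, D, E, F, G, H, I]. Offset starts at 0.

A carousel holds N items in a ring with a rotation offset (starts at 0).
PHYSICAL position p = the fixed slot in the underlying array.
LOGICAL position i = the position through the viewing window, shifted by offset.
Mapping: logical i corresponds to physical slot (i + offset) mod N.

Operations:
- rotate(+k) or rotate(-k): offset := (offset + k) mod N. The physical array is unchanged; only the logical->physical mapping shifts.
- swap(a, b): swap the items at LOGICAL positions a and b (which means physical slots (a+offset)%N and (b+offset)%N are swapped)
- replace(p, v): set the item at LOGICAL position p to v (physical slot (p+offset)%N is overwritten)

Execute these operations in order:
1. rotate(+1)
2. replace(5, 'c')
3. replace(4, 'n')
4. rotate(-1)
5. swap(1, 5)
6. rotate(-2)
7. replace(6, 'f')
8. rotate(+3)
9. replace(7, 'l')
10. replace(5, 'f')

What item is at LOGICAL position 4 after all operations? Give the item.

Answer: B

Derivation:
After op 1 (rotate(+1)): offset=1, physical=[A,B,C,D,E,F,G,H,I], logical=[B,C,D,E,F,G,H,I,A]
After op 2 (replace(5, 'c')): offset=1, physical=[A,B,C,D,E,F,c,H,I], logical=[B,C,D,E,F,c,H,I,A]
After op 3 (replace(4, 'n')): offset=1, physical=[A,B,C,D,E,n,c,H,I], logical=[B,C,D,E,n,c,H,I,A]
After op 4 (rotate(-1)): offset=0, physical=[A,B,C,D,E,n,c,H,I], logical=[A,B,C,D,E,n,c,H,I]
After op 5 (swap(1, 5)): offset=0, physical=[A,n,C,D,E,B,c,H,I], logical=[A,n,C,D,E,B,c,H,I]
After op 6 (rotate(-2)): offset=7, physical=[A,n,C,D,E,B,c,H,I], logical=[H,I,A,n,C,D,E,B,c]
After op 7 (replace(6, 'f')): offset=7, physical=[A,n,C,D,f,B,c,H,I], logical=[H,I,A,n,C,D,f,B,c]
After op 8 (rotate(+3)): offset=1, physical=[A,n,C,D,f,B,c,H,I], logical=[n,C,D,f,B,c,H,I,A]
After op 9 (replace(7, 'l')): offset=1, physical=[A,n,C,D,f,B,c,H,l], logical=[n,C,D,f,B,c,H,l,A]
After op 10 (replace(5, 'f')): offset=1, physical=[A,n,C,D,f,B,f,H,l], logical=[n,C,D,f,B,f,H,l,A]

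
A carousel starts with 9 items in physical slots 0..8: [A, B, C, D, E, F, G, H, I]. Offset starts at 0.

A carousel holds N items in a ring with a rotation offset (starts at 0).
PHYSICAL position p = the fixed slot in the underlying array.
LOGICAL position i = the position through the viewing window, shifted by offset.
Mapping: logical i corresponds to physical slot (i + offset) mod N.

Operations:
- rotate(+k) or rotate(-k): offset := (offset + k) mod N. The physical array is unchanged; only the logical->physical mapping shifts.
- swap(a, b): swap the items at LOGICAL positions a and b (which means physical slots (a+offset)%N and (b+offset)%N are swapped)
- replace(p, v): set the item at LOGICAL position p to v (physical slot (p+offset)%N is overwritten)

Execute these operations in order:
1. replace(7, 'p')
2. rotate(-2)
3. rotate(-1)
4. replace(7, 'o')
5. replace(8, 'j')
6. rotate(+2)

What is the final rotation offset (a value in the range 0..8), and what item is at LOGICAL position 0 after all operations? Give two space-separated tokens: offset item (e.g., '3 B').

Answer: 8 I

Derivation:
After op 1 (replace(7, 'p')): offset=0, physical=[A,B,C,D,E,F,G,p,I], logical=[A,B,C,D,E,F,G,p,I]
After op 2 (rotate(-2)): offset=7, physical=[A,B,C,D,E,F,G,p,I], logical=[p,I,A,B,C,D,E,F,G]
After op 3 (rotate(-1)): offset=6, physical=[A,B,C,D,E,F,G,p,I], logical=[G,p,I,A,B,C,D,E,F]
After op 4 (replace(7, 'o')): offset=6, physical=[A,B,C,D,o,F,G,p,I], logical=[G,p,I,A,B,C,D,o,F]
After op 5 (replace(8, 'j')): offset=6, physical=[A,B,C,D,o,j,G,p,I], logical=[G,p,I,A,B,C,D,o,j]
After op 6 (rotate(+2)): offset=8, physical=[A,B,C,D,o,j,G,p,I], logical=[I,A,B,C,D,o,j,G,p]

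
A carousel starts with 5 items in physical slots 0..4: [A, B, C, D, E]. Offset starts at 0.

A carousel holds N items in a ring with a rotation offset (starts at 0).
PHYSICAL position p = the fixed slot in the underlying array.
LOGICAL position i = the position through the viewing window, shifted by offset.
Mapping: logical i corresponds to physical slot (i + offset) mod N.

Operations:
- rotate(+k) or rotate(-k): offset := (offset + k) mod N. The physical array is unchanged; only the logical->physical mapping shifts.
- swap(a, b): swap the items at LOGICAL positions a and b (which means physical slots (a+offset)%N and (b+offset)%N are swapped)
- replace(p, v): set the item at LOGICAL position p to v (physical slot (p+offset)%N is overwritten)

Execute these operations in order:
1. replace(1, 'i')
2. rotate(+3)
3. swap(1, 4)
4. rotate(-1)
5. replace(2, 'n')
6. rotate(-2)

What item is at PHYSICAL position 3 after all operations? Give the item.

After op 1 (replace(1, 'i')): offset=0, physical=[A,i,C,D,E], logical=[A,i,C,D,E]
After op 2 (rotate(+3)): offset=3, physical=[A,i,C,D,E], logical=[D,E,A,i,C]
After op 3 (swap(1, 4)): offset=3, physical=[A,i,E,D,C], logical=[D,C,A,i,E]
After op 4 (rotate(-1)): offset=2, physical=[A,i,E,D,C], logical=[E,D,C,A,i]
After op 5 (replace(2, 'n')): offset=2, physical=[A,i,E,D,n], logical=[E,D,n,A,i]
After op 6 (rotate(-2)): offset=0, physical=[A,i,E,D,n], logical=[A,i,E,D,n]

Answer: D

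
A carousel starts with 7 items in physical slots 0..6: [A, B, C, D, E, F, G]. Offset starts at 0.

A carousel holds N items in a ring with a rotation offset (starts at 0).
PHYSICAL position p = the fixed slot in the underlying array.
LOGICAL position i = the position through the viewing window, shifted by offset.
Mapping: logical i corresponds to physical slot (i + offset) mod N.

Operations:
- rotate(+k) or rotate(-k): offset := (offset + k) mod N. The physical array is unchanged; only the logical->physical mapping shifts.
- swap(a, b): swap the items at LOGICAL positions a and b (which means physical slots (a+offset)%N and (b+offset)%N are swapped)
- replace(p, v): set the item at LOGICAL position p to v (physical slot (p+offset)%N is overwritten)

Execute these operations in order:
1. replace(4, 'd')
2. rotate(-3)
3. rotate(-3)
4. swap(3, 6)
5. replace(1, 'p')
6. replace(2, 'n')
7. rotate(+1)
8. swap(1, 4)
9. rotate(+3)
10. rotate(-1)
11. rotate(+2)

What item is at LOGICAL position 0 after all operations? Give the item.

Answer: n

Derivation:
After op 1 (replace(4, 'd')): offset=0, physical=[A,B,C,D,d,F,G], logical=[A,B,C,D,d,F,G]
After op 2 (rotate(-3)): offset=4, physical=[A,B,C,D,d,F,G], logical=[d,F,G,A,B,C,D]
After op 3 (rotate(-3)): offset=1, physical=[A,B,C,D,d,F,G], logical=[B,C,D,d,F,G,A]
After op 4 (swap(3, 6)): offset=1, physical=[d,B,C,D,A,F,G], logical=[B,C,D,A,F,G,d]
After op 5 (replace(1, 'p')): offset=1, physical=[d,B,p,D,A,F,G], logical=[B,p,D,A,F,G,d]
After op 6 (replace(2, 'n')): offset=1, physical=[d,B,p,n,A,F,G], logical=[B,p,n,A,F,G,d]
After op 7 (rotate(+1)): offset=2, physical=[d,B,p,n,A,F,G], logical=[p,n,A,F,G,d,B]
After op 8 (swap(1, 4)): offset=2, physical=[d,B,p,G,A,F,n], logical=[p,G,A,F,n,d,B]
After op 9 (rotate(+3)): offset=5, physical=[d,B,p,G,A,F,n], logical=[F,n,d,B,p,G,A]
After op 10 (rotate(-1)): offset=4, physical=[d,B,p,G,A,F,n], logical=[A,F,n,d,B,p,G]
After op 11 (rotate(+2)): offset=6, physical=[d,B,p,G,A,F,n], logical=[n,d,B,p,G,A,F]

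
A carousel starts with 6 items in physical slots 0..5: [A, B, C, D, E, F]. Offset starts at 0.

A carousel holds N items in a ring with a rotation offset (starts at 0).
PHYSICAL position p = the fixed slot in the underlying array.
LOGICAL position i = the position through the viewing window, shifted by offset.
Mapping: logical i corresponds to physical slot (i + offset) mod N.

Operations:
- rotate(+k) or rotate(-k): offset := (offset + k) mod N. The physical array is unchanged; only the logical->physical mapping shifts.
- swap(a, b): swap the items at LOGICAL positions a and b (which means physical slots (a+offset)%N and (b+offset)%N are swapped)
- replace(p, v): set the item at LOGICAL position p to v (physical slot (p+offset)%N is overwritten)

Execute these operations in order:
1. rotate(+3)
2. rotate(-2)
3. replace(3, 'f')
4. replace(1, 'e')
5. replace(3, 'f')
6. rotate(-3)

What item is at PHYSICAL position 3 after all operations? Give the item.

After op 1 (rotate(+3)): offset=3, physical=[A,B,C,D,E,F], logical=[D,E,F,A,B,C]
After op 2 (rotate(-2)): offset=1, physical=[A,B,C,D,E,F], logical=[B,C,D,E,F,A]
After op 3 (replace(3, 'f')): offset=1, physical=[A,B,C,D,f,F], logical=[B,C,D,f,F,A]
After op 4 (replace(1, 'e')): offset=1, physical=[A,B,e,D,f,F], logical=[B,e,D,f,F,A]
After op 5 (replace(3, 'f')): offset=1, physical=[A,B,e,D,f,F], logical=[B,e,D,f,F,A]
After op 6 (rotate(-3)): offset=4, physical=[A,B,e,D,f,F], logical=[f,F,A,B,e,D]

Answer: D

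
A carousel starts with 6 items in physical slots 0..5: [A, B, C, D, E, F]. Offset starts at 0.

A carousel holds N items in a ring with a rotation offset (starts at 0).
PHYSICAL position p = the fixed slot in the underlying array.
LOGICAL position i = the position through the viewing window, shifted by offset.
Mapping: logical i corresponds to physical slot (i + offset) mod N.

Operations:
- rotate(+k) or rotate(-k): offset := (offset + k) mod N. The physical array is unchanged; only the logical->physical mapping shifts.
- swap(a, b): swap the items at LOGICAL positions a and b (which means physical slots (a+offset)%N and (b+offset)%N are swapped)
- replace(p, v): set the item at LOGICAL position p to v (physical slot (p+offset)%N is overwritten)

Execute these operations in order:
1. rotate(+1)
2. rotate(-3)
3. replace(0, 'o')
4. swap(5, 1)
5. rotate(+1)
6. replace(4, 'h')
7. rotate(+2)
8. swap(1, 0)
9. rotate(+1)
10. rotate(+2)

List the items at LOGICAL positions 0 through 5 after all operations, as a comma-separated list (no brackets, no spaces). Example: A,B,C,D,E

After op 1 (rotate(+1)): offset=1, physical=[A,B,C,D,E,F], logical=[B,C,D,E,F,A]
After op 2 (rotate(-3)): offset=4, physical=[A,B,C,D,E,F], logical=[E,F,A,B,C,D]
After op 3 (replace(0, 'o')): offset=4, physical=[A,B,C,D,o,F], logical=[o,F,A,B,C,D]
After op 4 (swap(5, 1)): offset=4, physical=[A,B,C,F,o,D], logical=[o,D,A,B,C,F]
After op 5 (rotate(+1)): offset=5, physical=[A,B,C,F,o,D], logical=[D,A,B,C,F,o]
After op 6 (replace(4, 'h')): offset=5, physical=[A,B,C,h,o,D], logical=[D,A,B,C,h,o]
After op 7 (rotate(+2)): offset=1, physical=[A,B,C,h,o,D], logical=[B,C,h,o,D,A]
After op 8 (swap(1, 0)): offset=1, physical=[A,C,B,h,o,D], logical=[C,B,h,o,D,A]
After op 9 (rotate(+1)): offset=2, physical=[A,C,B,h,o,D], logical=[B,h,o,D,A,C]
After op 10 (rotate(+2)): offset=4, physical=[A,C,B,h,o,D], logical=[o,D,A,C,B,h]

Answer: o,D,A,C,B,h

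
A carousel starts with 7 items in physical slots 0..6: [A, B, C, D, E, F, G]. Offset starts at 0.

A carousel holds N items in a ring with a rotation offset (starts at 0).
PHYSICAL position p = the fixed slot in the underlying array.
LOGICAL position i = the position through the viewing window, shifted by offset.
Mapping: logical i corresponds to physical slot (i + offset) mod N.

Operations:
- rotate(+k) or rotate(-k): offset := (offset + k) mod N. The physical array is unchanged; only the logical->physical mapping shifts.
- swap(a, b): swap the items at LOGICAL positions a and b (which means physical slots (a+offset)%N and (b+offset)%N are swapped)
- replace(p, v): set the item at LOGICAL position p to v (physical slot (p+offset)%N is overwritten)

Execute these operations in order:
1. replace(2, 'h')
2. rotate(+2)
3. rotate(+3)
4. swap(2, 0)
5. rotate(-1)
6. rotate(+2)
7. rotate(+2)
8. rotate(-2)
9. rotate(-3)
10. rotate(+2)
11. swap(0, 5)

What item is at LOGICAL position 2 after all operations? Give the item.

After op 1 (replace(2, 'h')): offset=0, physical=[A,B,h,D,E,F,G], logical=[A,B,h,D,E,F,G]
After op 2 (rotate(+2)): offset=2, physical=[A,B,h,D,E,F,G], logical=[h,D,E,F,G,A,B]
After op 3 (rotate(+3)): offset=5, physical=[A,B,h,D,E,F,G], logical=[F,G,A,B,h,D,E]
After op 4 (swap(2, 0)): offset=5, physical=[F,B,h,D,E,A,G], logical=[A,G,F,B,h,D,E]
After op 5 (rotate(-1)): offset=4, physical=[F,B,h,D,E,A,G], logical=[E,A,G,F,B,h,D]
After op 6 (rotate(+2)): offset=6, physical=[F,B,h,D,E,A,G], logical=[G,F,B,h,D,E,A]
After op 7 (rotate(+2)): offset=1, physical=[F,B,h,D,E,A,G], logical=[B,h,D,E,A,G,F]
After op 8 (rotate(-2)): offset=6, physical=[F,B,h,D,E,A,G], logical=[G,F,B,h,D,E,A]
After op 9 (rotate(-3)): offset=3, physical=[F,B,h,D,E,A,G], logical=[D,E,A,G,F,B,h]
After op 10 (rotate(+2)): offset=5, physical=[F,B,h,D,E,A,G], logical=[A,G,F,B,h,D,E]
After op 11 (swap(0, 5)): offset=5, physical=[F,B,h,A,E,D,G], logical=[D,G,F,B,h,A,E]

Answer: F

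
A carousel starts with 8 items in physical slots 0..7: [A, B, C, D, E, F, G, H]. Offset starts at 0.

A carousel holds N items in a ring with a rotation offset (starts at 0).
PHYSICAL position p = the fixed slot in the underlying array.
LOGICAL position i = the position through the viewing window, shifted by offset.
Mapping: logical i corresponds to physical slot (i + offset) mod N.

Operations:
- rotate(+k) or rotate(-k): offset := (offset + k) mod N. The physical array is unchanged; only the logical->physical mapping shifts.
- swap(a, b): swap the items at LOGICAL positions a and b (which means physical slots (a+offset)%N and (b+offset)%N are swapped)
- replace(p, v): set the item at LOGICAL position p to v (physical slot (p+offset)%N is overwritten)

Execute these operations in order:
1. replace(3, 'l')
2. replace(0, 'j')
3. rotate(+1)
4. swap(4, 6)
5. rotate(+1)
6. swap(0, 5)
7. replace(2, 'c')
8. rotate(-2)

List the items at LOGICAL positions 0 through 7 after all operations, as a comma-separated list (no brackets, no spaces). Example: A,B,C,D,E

Answer: j,B,F,l,c,H,G,C

Derivation:
After op 1 (replace(3, 'l')): offset=0, physical=[A,B,C,l,E,F,G,H], logical=[A,B,C,l,E,F,G,H]
After op 2 (replace(0, 'j')): offset=0, physical=[j,B,C,l,E,F,G,H], logical=[j,B,C,l,E,F,G,H]
After op 3 (rotate(+1)): offset=1, physical=[j,B,C,l,E,F,G,H], logical=[B,C,l,E,F,G,H,j]
After op 4 (swap(4, 6)): offset=1, physical=[j,B,C,l,E,H,G,F], logical=[B,C,l,E,H,G,F,j]
After op 5 (rotate(+1)): offset=2, physical=[j,B,C,l,E,H,G,F], logical=[C,l,E,H,G,F,j,B]
After op 6 (swap(0, 5)): offset=2, physical=[j,B,F,l,E,H,G,C], logical=[F,l,E,H,G,C,j,B]
After op 7 (replace(2, 'c')): offset=2, physical=[j,B,F,l,c,H,G,C], logical=[F,l,c,H,G,C,j,B]
After op 8 (rotate(-2)): offset=0, physical=[j,B,F,l,c,H,G,C], logical=[j,B,F,l,c,H,G,C]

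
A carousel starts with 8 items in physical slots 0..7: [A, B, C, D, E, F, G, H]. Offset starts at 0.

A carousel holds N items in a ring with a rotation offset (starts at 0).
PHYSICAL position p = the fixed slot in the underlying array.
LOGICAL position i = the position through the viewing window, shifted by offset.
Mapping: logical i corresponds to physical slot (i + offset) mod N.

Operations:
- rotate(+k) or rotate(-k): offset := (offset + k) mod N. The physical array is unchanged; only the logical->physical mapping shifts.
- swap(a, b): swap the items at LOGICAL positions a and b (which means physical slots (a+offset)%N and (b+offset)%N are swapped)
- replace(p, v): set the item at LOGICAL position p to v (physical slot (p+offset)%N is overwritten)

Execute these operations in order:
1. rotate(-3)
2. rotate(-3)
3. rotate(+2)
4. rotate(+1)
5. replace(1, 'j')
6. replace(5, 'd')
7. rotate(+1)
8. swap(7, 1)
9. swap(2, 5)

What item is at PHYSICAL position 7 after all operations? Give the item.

After op 1 (rotate(-3)): offset=5, physical=[A,B,C,D,E,F,G,H], logical=[F,G,H,A,B,C,D,E]
After op 2 (rotate(-3)): offset=2, physical=[A,B,C,D,E,F,G,H], logical=[C,D,E,F,G,H,A,B]
After op 3 (rotate(+2)): offset=4, physical=[A,B,C,D,E,F,G,H], logical=[E,F,G,H,A,B,C,D]
After op 4 (rotate(+1)): offset=5, physical=[A,B,C,D,E,F,G,H], logical=[F,G,H,A,B,C,D,E]
After op 5 (replace(1, 'j')): offset=5, physical=[A,B,C,D,E,F,j,H], logical=[F,j,H,A,B,C,D,E]
After op 6 (replace(5, 'd')): offset=5, physical=[A,B,d,D,E,F,j,H], logical=[F,j,H,A,B,d,D,E]
After op 7 (rotate(+1)): offset=6, physical=[A,B,d,D,E,F,j,H], logical=[j,H,A,B,d,D,E,F]
After op 8 (swap(7, 1)): offset=6, physical=[A,B,d,D,E,H,j,F], logical=[j,F,A,B,d,D,E,H]
After op 9 (swap(2, 5)): offset=6, physical=[D,B,d,A,E,H,j,F], logical=[j,F,D,B,d,A,E,H]

Answer: F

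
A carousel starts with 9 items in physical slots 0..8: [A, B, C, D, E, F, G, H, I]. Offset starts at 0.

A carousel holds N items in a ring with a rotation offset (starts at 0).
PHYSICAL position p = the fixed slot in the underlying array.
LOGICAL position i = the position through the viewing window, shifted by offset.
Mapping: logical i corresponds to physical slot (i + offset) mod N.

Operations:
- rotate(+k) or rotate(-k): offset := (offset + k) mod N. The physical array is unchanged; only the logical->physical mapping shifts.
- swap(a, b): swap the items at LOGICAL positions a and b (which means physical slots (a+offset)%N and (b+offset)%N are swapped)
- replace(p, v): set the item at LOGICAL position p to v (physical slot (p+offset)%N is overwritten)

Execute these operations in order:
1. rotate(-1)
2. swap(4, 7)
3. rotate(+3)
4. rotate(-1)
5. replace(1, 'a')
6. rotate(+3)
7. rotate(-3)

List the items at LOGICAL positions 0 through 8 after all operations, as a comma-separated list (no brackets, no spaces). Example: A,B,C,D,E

After op 1 (rotate(-1)): offset=8, physical=[A,B,C,D,E,F,G,H,I], logical=[I,A,B,C,D,E,F,G,H]
After op 2 (swap(4, 7)): offset=8, physical=[A,B,C,G,E,F,D,H,I], logical=[I,A,B,C,G,E,F,D,H]
After op 3 (rotate(+3)): offset=2, physical=[A,B,C,G,E,F,D,H,I], logical=[C,G,E,F,D,H,I,A,B]
After op 4 (rotate(-1)): offset=1, physical=[A,B,C,G,E,F,D,H,I], logical=[B,C,G,E,F,D,H,I,A]
After op 5 (replace(1, 'a')): offset=1, physical=[A,B,a,G,E,F,D,H,I], logical=[B,a,G,E,F,D,H,I,A]
After op 6 (rotate(+3)): offset=4, physical=[A,B,a,G,E,F,D,H,I], logical=[E,F,D,H,I,A,B,a,G]
After op 7 (rotate(-3)): offset=1, physical=[A,B,a,G,E,F,D,H,I], logical=[B,a,G,E,F,D,H,I,A]

Answer: B,a,G,E,F,D,H,I,A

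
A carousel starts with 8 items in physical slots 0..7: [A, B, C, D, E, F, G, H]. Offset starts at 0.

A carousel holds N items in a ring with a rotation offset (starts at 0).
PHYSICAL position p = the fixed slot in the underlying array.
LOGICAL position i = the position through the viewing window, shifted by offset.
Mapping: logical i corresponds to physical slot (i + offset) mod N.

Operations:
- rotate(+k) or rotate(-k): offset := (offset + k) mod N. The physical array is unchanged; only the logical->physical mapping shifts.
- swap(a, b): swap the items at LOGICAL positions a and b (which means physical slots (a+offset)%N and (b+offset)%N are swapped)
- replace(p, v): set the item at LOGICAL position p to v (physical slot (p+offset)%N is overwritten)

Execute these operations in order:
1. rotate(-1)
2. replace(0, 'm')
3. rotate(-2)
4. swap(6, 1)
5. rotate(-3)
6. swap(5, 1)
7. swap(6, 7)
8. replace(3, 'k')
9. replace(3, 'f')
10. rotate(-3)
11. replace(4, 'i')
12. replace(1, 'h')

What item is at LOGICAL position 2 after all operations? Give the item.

Answer: A

Derivation:
After op 1 (rotate(-1)): offset=7, physical=[A,B,C,D,E,F,G,H], logical=[H,A,B,C,D,E,F,G]
After op 2 (replace(0, 'm')): offset=7, physical=[A,B,C,D,E,F,G,m], logical=[m,A,B,C,D,E,F,G]
After op 3 (rotate(-2)): offset=5, physical=[A,B,C,D,E,F,G,m], logical=[F,G,m,A,B,C,D,E]
After op 4 (swap(6, 1)): offset=5, physical=[A,B,C,G,E,F,D,m], logical=[F,D,m,A,B,C,G,E]
After op 5 (rotate(-3)): offset=2, physical=[A,B,C,G,E,F,D,m], logical=[C,G,E,F,D,m,A,B]
After op 6 (swap(5, 1)): offset=2, physical=[A,B,C,m,E,F,D,G], logical=[C,m,E,F,D,G,A,B]
After op 7 (swap(6, 7)): offset=2, physical=[B,A,C,m,E,F,D,G], logical=[C,m,E,F,D,G,B,A]
After op 8 (replace(3, 'k')): offset=2, physical=[B,A,C,m,E,k,D,G], logical=[C,m,E,k,D,G,B,A]
After op 9 (replace(3, 'f')): offset=2, physical=[B,A,C,m,E,f,D,G], logical=[C,m,E,f,D,G,B,A]
After op 10 (rotate(-3)): offset=7, physical=[B,A,C,m,E,f,D,G], logical=[G,B,A,C,m,E,f,D]
After op 11 (replace(4, 'i')): offset=7, physical=[B,A,C,i,E,f,D,G], logical=[G,B,A,C,i,E,f,D]
After op 12 (replace(1, 'h')): offset=7, physical=[h,A,C,i,E,f,D,G], logical=[G,h,A,C,i,E,f,D]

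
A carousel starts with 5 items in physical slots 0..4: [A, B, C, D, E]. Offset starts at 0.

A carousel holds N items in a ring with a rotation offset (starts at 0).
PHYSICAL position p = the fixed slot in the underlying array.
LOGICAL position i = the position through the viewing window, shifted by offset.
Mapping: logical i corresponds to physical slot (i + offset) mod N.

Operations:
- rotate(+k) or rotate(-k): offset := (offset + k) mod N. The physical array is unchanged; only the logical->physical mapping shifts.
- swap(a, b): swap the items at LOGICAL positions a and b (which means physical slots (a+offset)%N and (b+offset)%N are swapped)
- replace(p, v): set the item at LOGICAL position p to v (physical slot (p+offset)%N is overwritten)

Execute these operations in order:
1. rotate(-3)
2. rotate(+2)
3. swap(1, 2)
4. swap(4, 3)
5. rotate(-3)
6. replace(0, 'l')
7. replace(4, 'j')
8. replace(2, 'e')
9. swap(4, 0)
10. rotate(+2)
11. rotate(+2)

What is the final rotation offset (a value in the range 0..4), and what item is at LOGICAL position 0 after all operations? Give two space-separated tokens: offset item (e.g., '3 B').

Answer: 0 l

Derivation:
After op 1 (rotate(-3)): offset=2, physical=[A,B,C,D,E], logical=[C,D,E,A,B]
After op 2 (rotate(+2)): offset=4, physical=[A,B,C,D,E], logical=[E,A,B,C,D]
After op 3 (swap(1, 2)): offset=4, physical=[B,A,C,D,E], logical=[E,B,A,C,D]
After op 4 (swap(4, 3)): offset=4, physical=[B,A,D,C,E], logical=[E,B,A,D,C]
After op 5 (rotate(-3)): offset=1, physical=[B,A,D,C,E], logical=[A,D,C,E,B]
After op 6 (replace(0, 'l')): offset=1, physical=[B,l,D,C,E], logical=[l,D,C,E,B]
After op 7 (replace(4, 'j')): offset=1, physical=[j,l,D,C,E], logical=[l,D,C,E,j]
After op 8 (replace(2, 'e')): offset=1, physical=[j,l,D,e,E], logical=[l,D,e,E,j]
After op 9 (swap(4, 0)): offset=1, physical=[l,j,D,e,E], logical=[j,D,e,E,l]
After op 10 (rotate(+2)): offset=3, physical=[l,j,D,e,E], logical=[e,E,l,j,D]
After op 11 (rotate(+2)): offset=0, physical=[l,j,D,e,E], logical=[l,j,D,e,E]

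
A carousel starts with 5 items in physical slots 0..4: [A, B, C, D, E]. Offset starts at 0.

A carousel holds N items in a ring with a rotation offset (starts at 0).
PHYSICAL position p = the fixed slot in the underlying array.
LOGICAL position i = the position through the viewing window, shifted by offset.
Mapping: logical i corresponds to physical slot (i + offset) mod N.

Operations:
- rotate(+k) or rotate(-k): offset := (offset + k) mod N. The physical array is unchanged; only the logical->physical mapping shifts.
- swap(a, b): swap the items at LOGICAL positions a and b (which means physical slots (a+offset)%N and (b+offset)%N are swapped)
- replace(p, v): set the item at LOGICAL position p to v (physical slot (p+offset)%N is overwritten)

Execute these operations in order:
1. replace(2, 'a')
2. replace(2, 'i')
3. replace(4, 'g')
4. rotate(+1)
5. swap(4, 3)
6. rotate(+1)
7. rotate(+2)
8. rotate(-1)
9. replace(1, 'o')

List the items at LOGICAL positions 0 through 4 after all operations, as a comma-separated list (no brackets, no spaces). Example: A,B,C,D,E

After op 1 (replace(2, 'a')): offset=0, physical=[A,B,a,D,E], logical=[A,B,a,D,E]
After op 2 (replace(2, 'i')): offset=0, physical=[A,B,i,D,E], logical=[A,B,i,D,E]
After op 3 (replace(4, 'g')): offset=0, physical=[A,B,i,D,g], logical=[A,B,i,D,g]
After op 4 (rotate(+1)): offset=1, physical=[A,B,i,D,g], logical=[B,i,D,g,A]
After op 5 (swap(4, 3)): offset=1, physical=[g,B,i,D,A], logical=[B,i,D,A,g]
After op 6 (rotate(+1)): offset=2, physical=[g,B,i,D,A], logical=[i,D,A,g,B]
After op 7 (rotate(+2)): offset=4, physical=[g,B,i,D,A], logical=[A,g,B,i,D]
After op 8 (rotate(-1)): offset=3, physical=[g,B,i,D,A], logical=[D,A,g,B,i]
After op 9 (replace(1, 'o')): offset=3, physical=[g,B,i,D,o], logical=[D,o,g,B,i]

Answer: D,o,g,B,i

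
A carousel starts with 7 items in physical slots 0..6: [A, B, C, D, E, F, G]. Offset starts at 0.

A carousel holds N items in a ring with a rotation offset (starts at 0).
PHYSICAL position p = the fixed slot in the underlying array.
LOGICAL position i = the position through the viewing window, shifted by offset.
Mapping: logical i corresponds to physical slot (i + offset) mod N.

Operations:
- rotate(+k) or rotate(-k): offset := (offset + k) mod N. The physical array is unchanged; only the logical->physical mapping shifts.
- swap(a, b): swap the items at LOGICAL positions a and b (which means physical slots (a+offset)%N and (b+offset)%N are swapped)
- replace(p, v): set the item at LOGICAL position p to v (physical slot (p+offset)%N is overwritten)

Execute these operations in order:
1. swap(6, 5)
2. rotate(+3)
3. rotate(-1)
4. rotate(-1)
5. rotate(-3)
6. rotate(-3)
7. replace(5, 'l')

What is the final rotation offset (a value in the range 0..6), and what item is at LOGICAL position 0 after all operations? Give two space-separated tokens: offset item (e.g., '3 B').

After op 1 (swap(6, 5)): offset=0, physical=[A,B,C,D,E,G,F], logical=[A,B,C,D,E,G,F]
After op 2 (rotate(+3)): offset=3, physical=[A,B,C,D,E,G,F], logical=[D,E,G,F,A,B,C]
After op 3 (rotate(-1)): offset=2, physical=[A,B,C,D,E,G,F], logical=[C,D,E,G,F,A,B]
After op 4 (rotate(-1)): offset=1, physical=[A,B,C,D,E,G,F], logical=[B,C,D,E,G,F,A]
After op 5 (rotate(-3)): offset=5, physical=[A,B,C,D,E,G,F], logical=[G,F,A,B,C,D,E]
After op 6 (rotate(-3)): offset=2, physical=[A,B,C,D,E,G,F], logical=[C,D,E,G,F,A,B]
After op 7 (replace(5, 'l')): offset=2, physical=[l,B,C,D,E,G,F], logical=[C,D,E,G,F,l,B]

Answer: 2 C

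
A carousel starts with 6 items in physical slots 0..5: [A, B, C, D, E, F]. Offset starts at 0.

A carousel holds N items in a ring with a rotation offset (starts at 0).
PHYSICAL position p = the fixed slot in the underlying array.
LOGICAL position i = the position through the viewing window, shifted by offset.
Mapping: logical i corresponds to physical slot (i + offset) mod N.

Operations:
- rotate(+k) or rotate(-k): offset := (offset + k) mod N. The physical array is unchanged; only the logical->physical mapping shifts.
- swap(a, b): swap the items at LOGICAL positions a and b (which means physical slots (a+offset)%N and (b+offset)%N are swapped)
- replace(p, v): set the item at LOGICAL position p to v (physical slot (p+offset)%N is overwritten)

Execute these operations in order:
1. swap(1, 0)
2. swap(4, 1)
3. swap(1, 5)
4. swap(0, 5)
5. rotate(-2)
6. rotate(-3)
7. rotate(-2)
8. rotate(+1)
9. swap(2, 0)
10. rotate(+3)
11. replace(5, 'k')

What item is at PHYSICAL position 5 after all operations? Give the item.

After op 1 (swap(1, 0)): offset=0, physical=[B,A,C,D,E,F], logical=[B,A,C,D,E,F]
After op 2 (swap(4, 1)): offset=0, physical=[B,E,C,D,A,F], logical=[B,E,C,D,A,F]
After op 3 (swap(1, 5)): offset=0, physical=[B,F,C,D,A,E], logical=[B,F,C,D,A,E]
After op 4 (swap(0, 5)): offset=0, physical=[E,F,C,D,A,B], logical=[E,F,C,D,A,B]
After op 5 (rotate(-2)): offset=4, physical=[E,F,C,D,A,B], logical=[A,B,E,F,C,D]
After op 6 (rotate(-3)): offset=1, physical=[E,F,C,D,A,B], logical=[F,C,D,A,B,E]
After op 7 (rotate(-2)): offset=5, physical=[E,F,C,D,A,B], logical=[B,E,F,C,D,A]
After op 8 (rotate(+1)): offset=0, physical=[E,F,C,D,A,B], logical=[E,F,C,D,A,B]
After op 9 (swap(2, 0)): offset=0, physical=[C,F,E,D,A,B], logical=[C,F,E,D,A,B]
After op 10 (rotate(+3)): offset=3, physical=[C,F,E,D,A,B], logical=[D,A,B,C,F,E]
After op 11 (replace(5, 'k')): offset=3, physical=[C,F,k,D,A,B], logical=[D,A,B,C,F,k]

Answer: B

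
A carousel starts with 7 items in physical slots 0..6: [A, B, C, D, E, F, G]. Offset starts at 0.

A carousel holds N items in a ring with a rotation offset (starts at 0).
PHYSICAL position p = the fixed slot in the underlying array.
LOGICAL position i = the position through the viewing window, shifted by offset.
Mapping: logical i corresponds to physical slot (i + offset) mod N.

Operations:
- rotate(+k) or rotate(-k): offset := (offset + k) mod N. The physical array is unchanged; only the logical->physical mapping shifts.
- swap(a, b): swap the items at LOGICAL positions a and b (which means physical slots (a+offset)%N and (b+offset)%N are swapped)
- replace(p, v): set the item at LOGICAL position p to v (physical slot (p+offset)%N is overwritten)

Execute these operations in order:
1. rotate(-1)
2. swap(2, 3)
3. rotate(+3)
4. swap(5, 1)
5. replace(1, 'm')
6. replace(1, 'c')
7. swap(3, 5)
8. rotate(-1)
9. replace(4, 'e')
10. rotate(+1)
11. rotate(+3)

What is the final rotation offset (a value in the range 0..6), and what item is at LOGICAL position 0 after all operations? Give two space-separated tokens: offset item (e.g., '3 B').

Answer: 5 e

Derivation:
After op 1 (rotate(-1)): offset=6, physical=[A,B,C,D,E,F,G], logical=[G,A,B,C,D,E,F]
After op 2 (swap(2, 3)): offset=6, physical=[A,C,B,D,E,F,G], logical=[G,A,C,B,D,E,F]
After op 3 (rotate(+3)): offset=2, physical=[A,C,B,D,E,F,G], logical=[B,D,E,F,G,A,C]
After op 4 (swap(5, 1)): offset=2, physical=[D,C,B,A,E,F,G], logical=[B,A,E,F,G,D,C]
After op 5 (replace(1, 'm')): offset=2, physical=[D,C,B,m,E,F,G], logical=[B,m,E,F,G,D,C]
After op 6 (replace(1, 'c')): offset=2, physical=[D,C,B,c,E,F,G], logical=[B,c,E,F,G,D,C]
After op 7 (swap(3, 5)): offset=2, physical=[F,C,B,c,E,D,G], logical=[B,c,E,D,G,F,C]
After op 8 (rotate(-1)): offset=1, physical=[F,C,B,c,E,D,G], logical=[C,B,c,E,D,G,F]
After op 9 (replace(4, 'e')): offset=1, physical=[F,C,B,c,E,e,G], logical=[C,B,c,E,e,G,F]
After op 10 (rotate(+1)): offset=2, physical=[F,C,B,c,E,e,G], logical=[B,c,E,e,G,F,C]
After op 11 (rotate(+3)): offset=5, physical=[F,C,B,c,E,e,G], logical=[e,G,F,C,B,c,E]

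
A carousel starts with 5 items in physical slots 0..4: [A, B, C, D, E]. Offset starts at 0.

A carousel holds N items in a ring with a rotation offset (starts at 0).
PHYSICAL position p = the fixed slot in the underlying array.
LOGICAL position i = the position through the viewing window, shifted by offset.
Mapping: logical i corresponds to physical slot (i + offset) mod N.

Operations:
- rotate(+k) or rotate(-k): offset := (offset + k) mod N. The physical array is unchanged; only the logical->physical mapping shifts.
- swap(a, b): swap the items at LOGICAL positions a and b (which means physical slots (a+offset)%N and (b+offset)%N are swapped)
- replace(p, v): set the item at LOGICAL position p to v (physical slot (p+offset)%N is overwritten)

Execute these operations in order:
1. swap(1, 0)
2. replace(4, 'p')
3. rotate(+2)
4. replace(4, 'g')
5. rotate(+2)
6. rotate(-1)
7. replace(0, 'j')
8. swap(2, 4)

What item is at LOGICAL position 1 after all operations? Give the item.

After op 1 (swap(1, 0)): offset=0, physical=[B,A,C,D,E], logical=[B,A,C,D,E]
After op 2 (replace(4, 'p')): offset=0, physical=[B,A,C,D,p], logical=[B,A,C,D,p]
After op 3 (rotate(+2)): offset=2, physical=[B,A,C,D,p], logical=[C,D,p,B,A]
After op 4 (replace(4, 'g')): offset=2, physical=[B,g,C,D,p], logical=[C,D,p,B,g]
After op 5 (rotate(+2)): offset=4, physical=[B,g,C,D,p], logical=[p,B,g,C,D]
After op 6 (rotate(-1)): offset=3, physical=[B,g,C,D,p], logical=[D,p,B,g,C]
After op 7 (replace(0, 'j')): offset=3, physical=[B,g,C,j,p], logical=[j,p,B,g,C]
After op 8 (swap(2, 4)): offset=3, physical=[C,g,B,j,p], logical=[j,p,C,g,B]

Answer: p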